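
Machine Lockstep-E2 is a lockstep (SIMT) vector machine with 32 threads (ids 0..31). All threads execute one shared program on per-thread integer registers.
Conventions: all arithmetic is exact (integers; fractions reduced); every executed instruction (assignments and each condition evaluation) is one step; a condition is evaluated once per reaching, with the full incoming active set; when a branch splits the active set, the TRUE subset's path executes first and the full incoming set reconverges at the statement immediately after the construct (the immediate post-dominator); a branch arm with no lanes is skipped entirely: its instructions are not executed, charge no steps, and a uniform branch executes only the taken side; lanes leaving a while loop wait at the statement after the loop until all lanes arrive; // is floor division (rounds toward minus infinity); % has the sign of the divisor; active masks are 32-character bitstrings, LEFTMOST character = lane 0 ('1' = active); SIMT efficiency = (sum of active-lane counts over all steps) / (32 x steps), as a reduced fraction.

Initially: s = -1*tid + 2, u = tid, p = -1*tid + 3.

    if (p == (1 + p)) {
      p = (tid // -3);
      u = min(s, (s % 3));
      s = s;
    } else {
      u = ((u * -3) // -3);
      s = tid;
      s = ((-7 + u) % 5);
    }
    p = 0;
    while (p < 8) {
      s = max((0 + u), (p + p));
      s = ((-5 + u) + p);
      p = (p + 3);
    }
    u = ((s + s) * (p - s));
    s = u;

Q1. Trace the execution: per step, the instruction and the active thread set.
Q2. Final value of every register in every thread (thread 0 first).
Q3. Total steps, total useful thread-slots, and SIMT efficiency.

step 0: eval (p == (1 + p))          11111111111111111111111111111111
step 1: u <- ((u * -3) // -3)        11111111111111111111111111111111
step 2: s <- tid                     11111111111111111111111111111111
step 3: s <- ((-7 + u) % 5)          11111111111111111111111111111111
step 4: p <- 0                       11111111111111111111111111111111
step 5: eval (p < 8)                 11111111111111111111111111111111
step 6: s <- max((0 + u), (p + p))   11111111111111111111111111111111
step 7: s <- ((-5 + u) + p)          11111111111111111111111111111111
step 8: p <- (p + 3)                 11111111111111111111111111111111
step 9: eval (p < 8)                 11111111111111111111111111111111
step 10: s <- max((0 + u), (p + p))   11111111111111111111111111111111
step 11: s <- ((-5 + u) + p)          11111111111111111111111111111111
step 12: p <- (p + 3)                 11111111111111111111111111111111
step 13: eval (p < 8)                 11111111111111111111111111111111
step 14: s <- max((0 + u), (p + p))   11111111111111111111111111111111
step 15: s <- ((-5 + u) + p)          11111111111111111111111111111111
step 16: p <- (p + 3)                 11111111111111111111111111111111
step 17: eval (p < 8)                 11111111111111111111111111111111
step 18: u <- ((s + s) * (p - s))     11111111111111111111111111111111
step 19: s <- u                       11111111111111111111111111111111

Answer: 20 steps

s: 16,28,36,40,40,36,28,16,0,-20,-44,-72,-104,-140,-180,-224,-272,-324,-380,-440,-504,-572,-644,-720,-800,-884,-972,-1064,-1160,-1260,-1364,-1472
u: 16,28,36,40,40,36,28,16,0,-20,-44,-72,-104,-140,-180,-224,-272,-324,-380,-440,-504,-572,-644,-720,-800,-884,-972,-1064,-1160,-1260,-1364,-1472
p: 9,9,9,9,9,9,9,9,9,9,9,9,9,9,9,9,9,9,9,9,9,9,9,9,9,9,9,9,9,9,9,9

steps = 20; useful = 640; efficiency = 640/640 = 1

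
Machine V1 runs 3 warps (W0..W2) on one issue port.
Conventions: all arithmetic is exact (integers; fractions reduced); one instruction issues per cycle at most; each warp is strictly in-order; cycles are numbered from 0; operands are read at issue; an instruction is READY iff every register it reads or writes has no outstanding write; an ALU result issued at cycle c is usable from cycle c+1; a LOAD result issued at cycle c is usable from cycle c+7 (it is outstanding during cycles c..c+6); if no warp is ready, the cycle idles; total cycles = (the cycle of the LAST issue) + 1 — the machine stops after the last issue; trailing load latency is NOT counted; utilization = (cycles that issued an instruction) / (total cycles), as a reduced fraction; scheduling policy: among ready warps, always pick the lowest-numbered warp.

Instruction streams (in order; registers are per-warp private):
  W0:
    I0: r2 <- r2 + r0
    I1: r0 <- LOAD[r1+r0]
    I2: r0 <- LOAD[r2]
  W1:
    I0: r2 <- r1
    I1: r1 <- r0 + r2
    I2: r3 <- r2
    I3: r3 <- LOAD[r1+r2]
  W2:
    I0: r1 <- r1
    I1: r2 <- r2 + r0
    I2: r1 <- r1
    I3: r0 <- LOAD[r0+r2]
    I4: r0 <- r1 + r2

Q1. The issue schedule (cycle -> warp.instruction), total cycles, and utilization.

cycle 0: W0.I0
cycle 1: W0.I1
cycle 2: W1.I0
cycle 3: W1.I1
cycle 4: W1.I2
cycle 5: W1.I3
cycle 6: W2.I0
cycle 7: W2.I1
cycle 8: W0.I2
cycle 9: W2.I2
cycle 10: W2.I3
cycle 11: idle
cycle 12: idle
cycle 13: idle
cycle 14: idle
cycle 15: idle
cycle 16: idle
cycle 17: W2.I4

Answer: 18 cycles, utilization 2/3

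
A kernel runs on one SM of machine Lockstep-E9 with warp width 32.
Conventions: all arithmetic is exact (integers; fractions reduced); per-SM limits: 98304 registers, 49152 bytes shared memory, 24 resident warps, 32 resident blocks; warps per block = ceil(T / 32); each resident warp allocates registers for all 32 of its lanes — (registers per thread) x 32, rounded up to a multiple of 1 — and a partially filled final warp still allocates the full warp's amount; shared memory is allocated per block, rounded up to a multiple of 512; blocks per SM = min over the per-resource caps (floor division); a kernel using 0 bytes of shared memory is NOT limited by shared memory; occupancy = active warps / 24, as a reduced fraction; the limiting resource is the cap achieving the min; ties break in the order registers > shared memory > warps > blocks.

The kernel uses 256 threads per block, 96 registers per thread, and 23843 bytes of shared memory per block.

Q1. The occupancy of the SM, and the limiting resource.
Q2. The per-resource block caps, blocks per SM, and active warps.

Answer: occupancy 2/3, limited by shared memory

registers: 4 blocks
shared memory: 2 blocks
warps: 3 blocks
blocks: 32 blocks

Answer: 2 blocks, 16 active warps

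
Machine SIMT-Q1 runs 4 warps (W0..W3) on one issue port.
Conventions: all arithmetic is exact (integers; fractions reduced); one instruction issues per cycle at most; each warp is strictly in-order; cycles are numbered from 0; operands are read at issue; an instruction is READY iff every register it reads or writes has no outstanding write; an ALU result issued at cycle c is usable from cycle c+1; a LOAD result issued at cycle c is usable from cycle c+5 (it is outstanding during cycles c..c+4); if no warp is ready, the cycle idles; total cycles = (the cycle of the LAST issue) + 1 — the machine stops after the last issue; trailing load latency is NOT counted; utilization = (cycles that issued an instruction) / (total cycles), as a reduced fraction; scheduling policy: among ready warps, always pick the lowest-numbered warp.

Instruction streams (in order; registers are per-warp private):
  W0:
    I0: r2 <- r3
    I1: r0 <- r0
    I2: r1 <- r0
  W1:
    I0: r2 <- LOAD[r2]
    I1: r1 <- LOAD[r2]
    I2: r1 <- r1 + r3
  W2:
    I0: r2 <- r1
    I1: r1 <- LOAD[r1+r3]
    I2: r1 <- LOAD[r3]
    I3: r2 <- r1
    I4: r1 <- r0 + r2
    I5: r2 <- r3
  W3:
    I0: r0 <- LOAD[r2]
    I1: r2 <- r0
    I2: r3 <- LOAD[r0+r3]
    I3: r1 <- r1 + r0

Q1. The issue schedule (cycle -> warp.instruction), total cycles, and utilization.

cycle 0: W0.I0
cycle 1: W0.I1
cycle 2: W0.I2
cycle 3: W1.I0
cycle 4: W2.I0
cycle 5: W2.I1
cycle 6: W3.I0
cycle 7: idle
cycle 8: W1.I1
cycle 9: idle
cycle 10: W2.I2
cycle 11: W3.I1
cycle 12: W3.I2
cycle 13: W1.I2
cycle 14: W3.I3
cycle 15: W2.I3
cycle 16: W2.I4
cycle 17: W2.I5

Answer: 18 cycles, utilization 8/9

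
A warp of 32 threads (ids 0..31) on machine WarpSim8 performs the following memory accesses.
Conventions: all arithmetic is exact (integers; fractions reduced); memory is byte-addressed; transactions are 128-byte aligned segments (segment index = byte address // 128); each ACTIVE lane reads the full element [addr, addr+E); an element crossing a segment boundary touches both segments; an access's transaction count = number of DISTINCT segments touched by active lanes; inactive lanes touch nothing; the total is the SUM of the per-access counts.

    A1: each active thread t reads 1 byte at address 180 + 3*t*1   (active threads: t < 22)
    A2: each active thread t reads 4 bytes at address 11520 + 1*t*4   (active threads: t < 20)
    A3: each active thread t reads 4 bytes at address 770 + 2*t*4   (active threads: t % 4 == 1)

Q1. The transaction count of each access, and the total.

A1: 1 transaction
A2: 1 transaction
A3: 2 transactions

Answer: 1,1,2; total 4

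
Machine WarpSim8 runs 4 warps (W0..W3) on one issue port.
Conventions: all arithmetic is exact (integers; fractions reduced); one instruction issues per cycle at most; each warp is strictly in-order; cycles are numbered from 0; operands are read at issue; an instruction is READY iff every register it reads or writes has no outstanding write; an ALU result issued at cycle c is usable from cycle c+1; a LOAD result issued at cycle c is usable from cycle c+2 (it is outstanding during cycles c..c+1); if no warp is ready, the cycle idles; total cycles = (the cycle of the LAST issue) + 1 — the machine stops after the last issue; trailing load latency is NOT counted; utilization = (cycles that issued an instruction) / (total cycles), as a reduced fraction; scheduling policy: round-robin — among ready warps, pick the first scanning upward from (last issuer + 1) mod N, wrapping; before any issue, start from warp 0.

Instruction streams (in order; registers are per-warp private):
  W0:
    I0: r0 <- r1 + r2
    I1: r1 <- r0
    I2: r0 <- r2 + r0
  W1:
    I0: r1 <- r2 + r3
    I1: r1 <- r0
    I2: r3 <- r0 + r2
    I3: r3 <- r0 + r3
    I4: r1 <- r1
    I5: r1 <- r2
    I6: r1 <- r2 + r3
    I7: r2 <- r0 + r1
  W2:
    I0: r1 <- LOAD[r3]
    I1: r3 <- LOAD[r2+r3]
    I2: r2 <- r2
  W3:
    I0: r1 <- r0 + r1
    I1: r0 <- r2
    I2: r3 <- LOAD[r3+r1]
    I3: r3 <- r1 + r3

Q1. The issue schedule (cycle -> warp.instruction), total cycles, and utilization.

cycle 0: W0.I0
cycle 1: W1.I0
cycle 2: W2.I0
cycle 3: W3.I0
cycle 4: W0.I1
cycle 5: W1.I1
cycle 6: W2.I1
cycle 7: W3.I1
cycle 8: W0.I2
cycle 9: W1.I2
cycle 10: W2.I2
cycle 11: W3.I2
cycle 12: W1.I3
cycle 13: W3.I3
cycle 14: W1.I4
cycle 15: W1.I5
cycle 16: W1.I6
cycle 17: W1.I7

Answer: 18 cycles, utilization 1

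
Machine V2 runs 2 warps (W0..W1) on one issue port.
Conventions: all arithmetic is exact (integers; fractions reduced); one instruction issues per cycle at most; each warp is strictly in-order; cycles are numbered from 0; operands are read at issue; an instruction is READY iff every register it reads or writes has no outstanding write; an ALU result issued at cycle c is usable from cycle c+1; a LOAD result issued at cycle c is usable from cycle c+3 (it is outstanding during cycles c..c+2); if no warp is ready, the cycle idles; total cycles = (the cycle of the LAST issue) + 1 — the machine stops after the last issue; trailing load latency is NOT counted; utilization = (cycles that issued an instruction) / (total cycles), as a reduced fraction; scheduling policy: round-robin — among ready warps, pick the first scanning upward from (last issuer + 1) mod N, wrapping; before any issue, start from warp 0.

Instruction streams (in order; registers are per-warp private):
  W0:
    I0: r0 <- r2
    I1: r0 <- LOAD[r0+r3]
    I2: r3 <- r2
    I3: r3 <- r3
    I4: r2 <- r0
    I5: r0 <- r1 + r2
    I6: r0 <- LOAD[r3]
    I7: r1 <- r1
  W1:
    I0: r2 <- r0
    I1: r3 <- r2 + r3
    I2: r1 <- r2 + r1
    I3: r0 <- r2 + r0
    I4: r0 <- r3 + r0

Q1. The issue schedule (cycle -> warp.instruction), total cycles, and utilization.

cycle 0: W0.I0
cycle 1: W1.I0
cycle 2: W0.I1
cycle 3: W1.I1
cycle 4: W0.I2
cycle 5: W1.I2
cycle 6: W0.I3
cycle 7: W1.I3
cycle 8: W0.I4
cycle 9: W1.I4
cycle 10: W0.I5
cycle 11: W0.I6
cycle 12: W0.I7

Answer: 13 cycles, utilization 1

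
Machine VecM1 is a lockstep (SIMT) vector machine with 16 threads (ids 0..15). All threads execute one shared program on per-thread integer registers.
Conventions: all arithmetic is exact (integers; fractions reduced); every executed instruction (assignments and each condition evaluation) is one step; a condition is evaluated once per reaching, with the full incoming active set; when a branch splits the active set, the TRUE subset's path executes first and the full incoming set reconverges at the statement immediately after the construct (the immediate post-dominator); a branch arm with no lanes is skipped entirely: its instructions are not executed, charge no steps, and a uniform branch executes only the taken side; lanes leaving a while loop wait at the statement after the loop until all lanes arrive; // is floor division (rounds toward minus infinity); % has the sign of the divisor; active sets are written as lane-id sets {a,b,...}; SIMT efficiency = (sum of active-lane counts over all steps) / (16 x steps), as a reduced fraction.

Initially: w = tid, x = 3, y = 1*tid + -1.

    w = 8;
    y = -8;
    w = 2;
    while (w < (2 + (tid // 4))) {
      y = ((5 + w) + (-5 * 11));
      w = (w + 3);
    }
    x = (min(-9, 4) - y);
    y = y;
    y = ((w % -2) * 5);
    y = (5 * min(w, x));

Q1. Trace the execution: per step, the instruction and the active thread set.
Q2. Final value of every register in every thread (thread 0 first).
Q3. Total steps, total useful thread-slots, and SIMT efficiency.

step 0: w <- 8                       {0,1,2,3,4,5,6,7,8,9,10,11,12,13,14,15}
step 1: y <- -8                      {0,1,2,3,4,5,6,7,8,9,10,11,12,13,14,15}
step 2: w <- 2                       {0,1,2,3,4,5,6,7,8,9,10,11,12,13,14,15}
step 3: eval (w < (2 + (tid // 4)))  {0,1,2,3,4,5,6,7,8,9,10,11,12,13,14,15}
step 4: y <- ((5 + w) + (-5 * 11))   {4,5,6,7,8,9,10,11,12,13,14,15}
step 5: w <- (w + 3)                 {4,5,6,7,8,9,10,11,12,13,14,15}
step 6: eval (w < (2 + (tid // 4)))  {4,5,6,7,8,9,10,11,12,13,14,15}
step 7: x <- (min(-9, 4) - y)        {0,1,2,3,4,5,6,7,8,9,10,11,12,13,14,15}
step 8: y <- y                       {0,1,2,3,4,5,6,7,8,9,10,11,12,13,14,15}
step 9: y <- ((w % -2) * 5)          {0,1,2,3,4,5,6,7,8,9,10,11,12,13,14,15}
step 10: y <- (5 * min(w, x))         {0,1,2,3,4,5,6,7,8,9,10,11,12,13,14,15}

Answer: 11 steps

w: 2,2,2,2,5,5,5,5,5,5,5,5,5,5,5,5
x: -1,-1,-1,-1,39,39,39,39,39,39,39,39,39,39,39,39
y: -5,-5,-5,-5,25,25,25,25,25,25,25,25,25,25,25,25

steps = 11; useful = 164; efficiency = 164/176 = 41/44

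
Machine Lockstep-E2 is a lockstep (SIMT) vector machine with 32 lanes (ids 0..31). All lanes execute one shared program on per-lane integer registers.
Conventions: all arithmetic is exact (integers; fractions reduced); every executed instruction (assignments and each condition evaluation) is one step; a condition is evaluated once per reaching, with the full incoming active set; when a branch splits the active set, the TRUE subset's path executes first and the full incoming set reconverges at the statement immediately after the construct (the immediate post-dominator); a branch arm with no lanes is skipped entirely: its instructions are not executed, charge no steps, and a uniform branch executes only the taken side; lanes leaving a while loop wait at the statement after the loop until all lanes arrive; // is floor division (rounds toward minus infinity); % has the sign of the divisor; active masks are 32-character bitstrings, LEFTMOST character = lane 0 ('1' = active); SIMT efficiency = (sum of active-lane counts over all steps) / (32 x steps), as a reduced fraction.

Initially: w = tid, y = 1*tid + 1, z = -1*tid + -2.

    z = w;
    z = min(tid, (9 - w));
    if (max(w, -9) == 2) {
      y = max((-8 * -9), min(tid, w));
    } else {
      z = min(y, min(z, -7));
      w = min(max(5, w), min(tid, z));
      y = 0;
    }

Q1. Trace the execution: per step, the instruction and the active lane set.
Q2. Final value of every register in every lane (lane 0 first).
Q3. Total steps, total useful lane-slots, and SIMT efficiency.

step 0: z <- w                       11111111111111111111111111111111
step 1: z <- min(tid, (9 - w))       11111111111111111111111111111111
step 2: eval (max(w, -9) == 2)       11111111111111111111111111111111
step 3: y <- max((-8 * -9), min(tid, w)) 00100000000000000000000000000000
step 4: z <- min(y, min(z, -7))      11011111111111111111111111111111
step 5: w <- min(max(5, w), min(tid, z)) 11011111111111111111111111111111
step 6: y <- 0                       11011111111111111111111111111111

Answer: 7 steps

w: -7,-7,2,-7,-7,-7,-7,-7,-7,-7,-7,-7,-7,-7,-7,-7,-7,-8,-9,-10,-11,-12,-13,-14,-15,-16,-17,-18,-19,-20,-21,-22
y: 0,0,72,0,0,0,0,0,0,0,0,0,0,0,0,0,0,0,0,0,0,0,0,0,0,0,0,0,0,0,0,0
z: -7,-7,2,-7,-7,-7,-7,-7,-7,-7,-7,-7,-7,-7,-7,-7,-7,-8,-9,-10,-11,-12,-13,-14,-15,-16,-17,-18,-19,-20,-21,-22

steps = 7; useful = 190; efficiency = 190/224 = 95/112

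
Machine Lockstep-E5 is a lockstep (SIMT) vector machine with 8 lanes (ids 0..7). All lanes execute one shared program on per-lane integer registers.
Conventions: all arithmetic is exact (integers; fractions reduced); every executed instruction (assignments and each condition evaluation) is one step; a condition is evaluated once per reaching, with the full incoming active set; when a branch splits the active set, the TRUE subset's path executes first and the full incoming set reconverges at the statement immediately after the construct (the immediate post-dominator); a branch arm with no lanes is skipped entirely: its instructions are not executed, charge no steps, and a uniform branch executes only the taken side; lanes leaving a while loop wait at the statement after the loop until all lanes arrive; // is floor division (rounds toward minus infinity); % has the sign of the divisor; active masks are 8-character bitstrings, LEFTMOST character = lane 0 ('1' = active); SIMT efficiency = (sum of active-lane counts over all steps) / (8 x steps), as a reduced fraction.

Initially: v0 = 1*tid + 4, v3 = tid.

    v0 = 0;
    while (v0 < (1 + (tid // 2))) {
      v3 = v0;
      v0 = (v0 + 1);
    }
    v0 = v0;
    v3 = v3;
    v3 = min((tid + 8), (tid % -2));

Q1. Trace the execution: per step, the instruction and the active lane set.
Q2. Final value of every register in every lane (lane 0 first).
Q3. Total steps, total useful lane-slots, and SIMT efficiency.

step 0: v0 <- 0                      11111111
step 1: eval (v0 < (1 + (tid // 2))) 11111111
step 2: v3 <- v0                     11111111
step 3: v0 <- (v0 + 1)               11111111
step 4: eval (v0 < (1 + (tid // 2))) 11111111
step 5: v3 <- v0                     00111111
step 6: v0 <- (v0 + 1)               00111111
step 7: eval (v0 < (1 + (tid // 2))) 00111111
step 8: v3 <- v0                     00001111
step 9: v0 <- (v0 + 1)               00001111
step 10: eval (v0 < (1 + (tid // 2))) 00001111
step 11: v3 <- v0                     00000011
step 12: v0 <- (v0 + 1)               00000011
step 13: eval (v0 < (1 + (tid // 2))) 00000011
step 14: v0 <- v0                     11111111
step 15: v3 <- v3                     11111111
step 16: v3 <- min((tid + 8), (tid % -2)) 11111111

Answer: 17 steps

v0: 1,1,2,2,3,3,4,4
v3: 0,-1,0,-1,0,-1,0,-1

steps = 17; useful = 100; efficiency = 100/136 = 25/34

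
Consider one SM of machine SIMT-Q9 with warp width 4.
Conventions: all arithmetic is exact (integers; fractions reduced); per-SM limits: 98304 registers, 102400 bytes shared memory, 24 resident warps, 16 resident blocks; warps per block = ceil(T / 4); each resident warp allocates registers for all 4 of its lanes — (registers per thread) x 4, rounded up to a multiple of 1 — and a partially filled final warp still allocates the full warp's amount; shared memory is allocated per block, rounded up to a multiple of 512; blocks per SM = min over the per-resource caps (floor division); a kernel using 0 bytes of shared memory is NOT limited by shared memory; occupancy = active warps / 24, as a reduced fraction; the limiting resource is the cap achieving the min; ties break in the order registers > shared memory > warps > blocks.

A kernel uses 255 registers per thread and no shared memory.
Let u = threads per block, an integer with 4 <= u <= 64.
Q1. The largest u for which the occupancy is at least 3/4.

Answer: u = 48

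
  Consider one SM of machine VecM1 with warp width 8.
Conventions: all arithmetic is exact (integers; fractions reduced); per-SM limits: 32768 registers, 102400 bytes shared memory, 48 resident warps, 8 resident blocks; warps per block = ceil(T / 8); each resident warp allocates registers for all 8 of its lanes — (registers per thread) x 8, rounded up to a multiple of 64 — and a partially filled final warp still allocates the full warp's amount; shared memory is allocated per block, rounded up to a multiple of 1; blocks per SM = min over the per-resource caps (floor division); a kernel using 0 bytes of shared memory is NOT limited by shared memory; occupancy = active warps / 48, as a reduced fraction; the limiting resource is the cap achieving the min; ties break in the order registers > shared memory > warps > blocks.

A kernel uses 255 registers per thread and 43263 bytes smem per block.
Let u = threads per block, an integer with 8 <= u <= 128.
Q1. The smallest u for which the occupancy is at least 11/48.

Answer: u = 41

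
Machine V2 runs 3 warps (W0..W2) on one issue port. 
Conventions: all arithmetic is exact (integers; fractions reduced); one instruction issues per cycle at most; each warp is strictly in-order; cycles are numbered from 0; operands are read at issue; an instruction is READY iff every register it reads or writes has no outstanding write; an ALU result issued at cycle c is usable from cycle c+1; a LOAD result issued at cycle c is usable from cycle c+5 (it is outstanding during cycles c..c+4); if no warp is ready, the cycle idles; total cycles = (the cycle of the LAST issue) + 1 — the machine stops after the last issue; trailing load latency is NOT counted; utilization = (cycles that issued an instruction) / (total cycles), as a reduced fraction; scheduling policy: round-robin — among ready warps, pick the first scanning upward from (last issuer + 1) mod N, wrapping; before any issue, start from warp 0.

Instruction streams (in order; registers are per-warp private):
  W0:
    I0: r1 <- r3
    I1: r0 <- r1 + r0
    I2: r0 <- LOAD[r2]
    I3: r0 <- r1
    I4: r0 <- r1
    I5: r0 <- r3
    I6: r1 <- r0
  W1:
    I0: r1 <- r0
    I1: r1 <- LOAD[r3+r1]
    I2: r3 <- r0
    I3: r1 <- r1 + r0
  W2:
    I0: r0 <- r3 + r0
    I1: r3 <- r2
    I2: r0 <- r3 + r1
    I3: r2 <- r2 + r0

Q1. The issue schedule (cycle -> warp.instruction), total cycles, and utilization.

cycle 0: W0.I0
cycle 1: W1.I0
cycle 2: W2.I0
cycle 3: W0.I1
cycle 4: W1.I1
cycle 5: W2.I1
cycle 6: W0.I2
cycle 7: W1.I2
cycle 8: W2.I2
cycle 9: W1.I3
cycle 10: W2.I3
cycle 11: W0.I3
cycle 12: W0.I4
cycle 13: W0.I5
cycle 14: W0.I6

Answer: 15 cycles, utilization 1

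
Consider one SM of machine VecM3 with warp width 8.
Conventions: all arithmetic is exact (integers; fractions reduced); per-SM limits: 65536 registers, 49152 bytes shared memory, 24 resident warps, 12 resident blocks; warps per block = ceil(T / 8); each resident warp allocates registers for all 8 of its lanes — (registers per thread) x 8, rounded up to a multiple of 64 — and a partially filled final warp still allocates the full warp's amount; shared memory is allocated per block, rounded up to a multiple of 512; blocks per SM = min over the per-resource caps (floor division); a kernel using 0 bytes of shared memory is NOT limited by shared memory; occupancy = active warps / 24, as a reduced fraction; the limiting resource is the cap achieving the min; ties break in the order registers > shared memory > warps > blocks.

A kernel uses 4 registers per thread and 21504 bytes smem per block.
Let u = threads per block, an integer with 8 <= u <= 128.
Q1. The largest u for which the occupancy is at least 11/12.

Answer: u = 96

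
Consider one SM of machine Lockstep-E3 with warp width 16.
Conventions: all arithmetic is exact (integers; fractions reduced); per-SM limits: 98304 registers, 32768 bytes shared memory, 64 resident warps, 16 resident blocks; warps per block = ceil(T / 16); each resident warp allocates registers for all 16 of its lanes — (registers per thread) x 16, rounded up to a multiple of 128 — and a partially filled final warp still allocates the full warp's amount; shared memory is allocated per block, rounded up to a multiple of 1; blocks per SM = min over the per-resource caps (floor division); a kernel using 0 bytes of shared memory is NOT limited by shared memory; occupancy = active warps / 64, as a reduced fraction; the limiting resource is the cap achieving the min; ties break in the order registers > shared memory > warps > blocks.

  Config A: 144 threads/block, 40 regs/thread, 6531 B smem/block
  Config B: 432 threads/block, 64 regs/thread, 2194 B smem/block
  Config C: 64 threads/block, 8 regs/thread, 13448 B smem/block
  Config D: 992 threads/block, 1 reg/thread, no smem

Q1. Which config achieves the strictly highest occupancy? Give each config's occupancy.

occupancies: A 45/64, B 27/32, C 1/8, D 31/32

Answer: D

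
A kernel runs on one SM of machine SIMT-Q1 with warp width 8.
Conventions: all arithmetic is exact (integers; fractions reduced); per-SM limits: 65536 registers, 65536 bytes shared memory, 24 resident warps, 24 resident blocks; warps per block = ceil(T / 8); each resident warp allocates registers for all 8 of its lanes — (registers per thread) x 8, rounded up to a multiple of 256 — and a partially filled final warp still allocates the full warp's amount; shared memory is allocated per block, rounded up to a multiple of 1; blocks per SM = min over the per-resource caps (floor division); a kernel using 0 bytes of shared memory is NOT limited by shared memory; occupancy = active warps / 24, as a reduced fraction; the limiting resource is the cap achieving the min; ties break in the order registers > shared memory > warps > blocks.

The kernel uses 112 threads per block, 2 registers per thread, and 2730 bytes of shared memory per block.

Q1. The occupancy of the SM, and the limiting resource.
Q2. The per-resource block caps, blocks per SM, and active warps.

Answer: occupancy 7/12, limited by warps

registers: 18 blocks
shared memory: 24 blocks
warps: 1 block
blocks: 24 blocks

Answer: 1 block, 14 active warps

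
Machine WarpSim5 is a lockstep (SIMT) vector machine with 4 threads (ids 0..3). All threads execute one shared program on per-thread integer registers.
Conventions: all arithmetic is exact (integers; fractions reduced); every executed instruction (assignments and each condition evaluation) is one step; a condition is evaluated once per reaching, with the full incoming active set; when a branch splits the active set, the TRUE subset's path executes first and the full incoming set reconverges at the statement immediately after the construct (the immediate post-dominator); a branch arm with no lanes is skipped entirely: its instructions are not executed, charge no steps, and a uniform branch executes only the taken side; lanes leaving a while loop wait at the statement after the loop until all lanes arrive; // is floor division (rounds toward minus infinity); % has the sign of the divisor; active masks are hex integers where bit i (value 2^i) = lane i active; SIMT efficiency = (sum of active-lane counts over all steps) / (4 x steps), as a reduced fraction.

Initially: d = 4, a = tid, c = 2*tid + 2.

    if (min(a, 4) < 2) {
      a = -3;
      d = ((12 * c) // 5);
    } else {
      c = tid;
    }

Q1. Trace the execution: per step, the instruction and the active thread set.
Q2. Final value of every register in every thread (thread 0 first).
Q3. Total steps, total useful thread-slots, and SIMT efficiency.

step 0: eval (min(a, 4) < 2)         0xf
step 1: a <- -3                      0x3
step 2: d <- ((12 * c) // 5)         0x3
step 3: c <- tid                     0xc

Answer: 4 steps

d: 4,9,4,4
a: -3,-3,2,3
c: 2,4,2,3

steps = 4; useful = 10; efficiency = 10/16 = 5/8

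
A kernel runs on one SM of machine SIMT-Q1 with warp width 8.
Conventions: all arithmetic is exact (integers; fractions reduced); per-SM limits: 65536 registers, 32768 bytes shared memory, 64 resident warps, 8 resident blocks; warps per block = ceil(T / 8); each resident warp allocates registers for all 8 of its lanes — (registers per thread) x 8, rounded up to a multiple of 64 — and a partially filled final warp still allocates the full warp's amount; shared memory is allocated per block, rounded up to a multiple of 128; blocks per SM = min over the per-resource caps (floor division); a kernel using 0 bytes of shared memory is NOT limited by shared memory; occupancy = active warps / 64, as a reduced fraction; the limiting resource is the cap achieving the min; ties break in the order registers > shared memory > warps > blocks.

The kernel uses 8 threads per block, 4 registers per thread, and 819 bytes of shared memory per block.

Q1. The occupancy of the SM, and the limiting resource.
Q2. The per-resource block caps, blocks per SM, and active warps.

Answer: occupancy 1/8, limited by blocks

registers: 1024 blocks
shared memory: 36 blocks
warps: 64 blocks
blocks: 8 blocks

Answer: 8 blocks, 8 active warps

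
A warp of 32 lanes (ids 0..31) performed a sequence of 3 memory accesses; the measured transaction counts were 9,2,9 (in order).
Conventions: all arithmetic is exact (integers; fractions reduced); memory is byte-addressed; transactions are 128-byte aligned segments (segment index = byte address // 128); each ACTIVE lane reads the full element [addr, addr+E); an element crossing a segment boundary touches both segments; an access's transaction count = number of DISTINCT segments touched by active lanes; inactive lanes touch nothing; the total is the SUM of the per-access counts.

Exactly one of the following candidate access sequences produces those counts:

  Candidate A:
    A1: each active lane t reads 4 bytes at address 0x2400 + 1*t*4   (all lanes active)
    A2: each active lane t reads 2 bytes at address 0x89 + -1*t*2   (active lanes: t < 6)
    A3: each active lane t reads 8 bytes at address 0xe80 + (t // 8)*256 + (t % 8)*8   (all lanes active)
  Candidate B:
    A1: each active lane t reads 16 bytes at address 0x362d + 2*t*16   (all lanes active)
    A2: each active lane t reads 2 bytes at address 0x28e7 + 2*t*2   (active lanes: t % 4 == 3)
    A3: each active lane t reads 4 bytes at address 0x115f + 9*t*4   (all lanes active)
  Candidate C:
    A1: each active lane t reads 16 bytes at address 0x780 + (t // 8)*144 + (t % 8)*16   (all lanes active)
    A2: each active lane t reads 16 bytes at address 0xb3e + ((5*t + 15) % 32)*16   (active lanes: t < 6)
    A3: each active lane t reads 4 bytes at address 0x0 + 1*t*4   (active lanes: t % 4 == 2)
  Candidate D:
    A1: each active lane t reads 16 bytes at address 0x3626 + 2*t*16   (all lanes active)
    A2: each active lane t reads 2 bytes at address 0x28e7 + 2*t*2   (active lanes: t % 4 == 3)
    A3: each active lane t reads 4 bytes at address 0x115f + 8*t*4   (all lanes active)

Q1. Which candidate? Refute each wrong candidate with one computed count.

A: A1 gives 1 transaction, not 9
B: A3 gives 10 transactions, not 9
C: A1 gives 5 transactions, not 9
D: all counts match (9,2,9)

Answer: D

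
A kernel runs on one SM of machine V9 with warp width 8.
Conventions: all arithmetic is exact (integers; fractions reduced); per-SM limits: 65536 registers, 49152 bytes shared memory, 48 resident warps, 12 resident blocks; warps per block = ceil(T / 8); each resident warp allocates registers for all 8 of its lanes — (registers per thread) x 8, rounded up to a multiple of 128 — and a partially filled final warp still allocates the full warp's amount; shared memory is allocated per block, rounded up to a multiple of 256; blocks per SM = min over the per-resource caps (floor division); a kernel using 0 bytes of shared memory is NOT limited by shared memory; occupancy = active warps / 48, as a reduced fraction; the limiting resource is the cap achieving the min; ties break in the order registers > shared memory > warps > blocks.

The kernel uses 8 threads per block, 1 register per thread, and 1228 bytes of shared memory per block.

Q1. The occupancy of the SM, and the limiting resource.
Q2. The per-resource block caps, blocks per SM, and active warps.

Answer: occupancy 1/4, limited by blocks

registers: 512 blocks
shared memory: 38 blocks
warps: 48 blocks
blocks: 12 blocks

Answer: 12 blocks, 12 active warps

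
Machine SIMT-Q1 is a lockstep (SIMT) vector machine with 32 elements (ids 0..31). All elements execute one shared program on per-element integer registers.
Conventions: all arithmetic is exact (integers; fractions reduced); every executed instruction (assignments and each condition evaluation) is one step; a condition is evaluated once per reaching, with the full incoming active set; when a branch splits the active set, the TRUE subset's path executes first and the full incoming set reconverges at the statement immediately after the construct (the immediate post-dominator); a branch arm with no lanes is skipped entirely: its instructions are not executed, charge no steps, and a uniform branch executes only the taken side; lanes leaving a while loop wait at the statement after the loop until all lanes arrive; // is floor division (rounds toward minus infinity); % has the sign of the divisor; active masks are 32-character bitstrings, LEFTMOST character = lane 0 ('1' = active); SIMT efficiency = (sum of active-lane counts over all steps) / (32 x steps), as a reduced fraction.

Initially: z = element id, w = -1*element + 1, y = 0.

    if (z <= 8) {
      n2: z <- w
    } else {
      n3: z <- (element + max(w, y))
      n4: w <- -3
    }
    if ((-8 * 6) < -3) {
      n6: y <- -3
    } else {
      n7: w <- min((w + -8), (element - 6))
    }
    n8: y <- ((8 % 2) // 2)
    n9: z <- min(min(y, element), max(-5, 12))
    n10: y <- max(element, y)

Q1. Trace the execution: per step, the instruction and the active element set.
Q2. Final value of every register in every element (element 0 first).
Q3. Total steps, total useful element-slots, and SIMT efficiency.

step 0: eval (z <= 8)                11111111111111111111111111111111
step 1: z <- w                       11111111100000000000000000000000
step 2: z <- (element + max(w, y))   00000000011111111111111111111111
step 3: w <- -3                      00000000011111111111111111111111
step 4: eval ((-8 * 6) < -3)         11111111111111111111111111111111
step 5: y <- -3                      11111111111111111111111111111111
step 6: y <- ((8 % 2) // 2)          11111111111111111111111111111111
step 7: z <- min(min(y, element), max(-5, 12)) 11111111111111111111111111111111
step 8: y <- max(element, y)         11111111111111111111111111111111

Answer: 9 steps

z: 0,0,0,0,0,0,0,0,0,0,0,0,0,0,0,0,0,0,0,0,0,0,0,0,0,0,0,0,0,0,0,0
w: 1,0,-1,-2,-3,-4,-5,-6,-7,-3,-3,-3,-3,-3,-3,-3,-3,-3,-3,-3,-3,-3,-3,-3,-3,-3,-3,-3,-3,-3,-3,-3
y: 0,1,2,3,4,5,6,7,8,9,10,11,12,13,14,15,16,17,18,19,20,21,22,23,24,25,26,27,28,29,30,31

steps = 9; useful = 247; efficiency = 247/288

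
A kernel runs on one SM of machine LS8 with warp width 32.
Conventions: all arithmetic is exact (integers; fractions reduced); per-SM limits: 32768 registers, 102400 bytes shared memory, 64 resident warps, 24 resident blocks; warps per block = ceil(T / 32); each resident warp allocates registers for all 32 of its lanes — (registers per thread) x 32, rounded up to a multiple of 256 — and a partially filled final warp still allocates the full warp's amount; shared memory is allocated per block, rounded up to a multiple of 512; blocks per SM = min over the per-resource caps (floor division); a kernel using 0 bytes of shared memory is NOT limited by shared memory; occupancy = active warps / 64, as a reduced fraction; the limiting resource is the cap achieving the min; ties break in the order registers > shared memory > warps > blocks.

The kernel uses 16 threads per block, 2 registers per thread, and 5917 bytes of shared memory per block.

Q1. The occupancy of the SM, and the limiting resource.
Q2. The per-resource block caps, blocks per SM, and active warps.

Answer: occupancy 1/4, limited by shared memory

registers: 128 blocks
shared memory: 16 blocks
warps: 64 blocks
blocks: 24 blocks

Answer: 16 blocks, 16 active warps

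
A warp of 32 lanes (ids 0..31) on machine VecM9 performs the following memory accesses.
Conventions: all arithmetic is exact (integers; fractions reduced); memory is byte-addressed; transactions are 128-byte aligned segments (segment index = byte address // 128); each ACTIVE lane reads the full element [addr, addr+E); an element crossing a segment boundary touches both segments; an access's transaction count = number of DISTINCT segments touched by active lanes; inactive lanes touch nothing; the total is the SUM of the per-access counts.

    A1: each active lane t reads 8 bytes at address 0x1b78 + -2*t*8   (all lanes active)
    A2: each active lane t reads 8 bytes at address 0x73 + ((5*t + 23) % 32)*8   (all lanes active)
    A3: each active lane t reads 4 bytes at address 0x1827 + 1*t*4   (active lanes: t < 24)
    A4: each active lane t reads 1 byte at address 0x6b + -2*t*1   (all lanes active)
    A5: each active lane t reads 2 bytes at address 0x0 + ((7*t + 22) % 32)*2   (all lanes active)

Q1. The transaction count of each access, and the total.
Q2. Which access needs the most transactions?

A1: 4 transactions
A2: 3 transactions
A3: 2 transactions
A4: 1 transaction
A5: 1 transaction

Answer: 4,3,2,1,1; total 11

Answer: A1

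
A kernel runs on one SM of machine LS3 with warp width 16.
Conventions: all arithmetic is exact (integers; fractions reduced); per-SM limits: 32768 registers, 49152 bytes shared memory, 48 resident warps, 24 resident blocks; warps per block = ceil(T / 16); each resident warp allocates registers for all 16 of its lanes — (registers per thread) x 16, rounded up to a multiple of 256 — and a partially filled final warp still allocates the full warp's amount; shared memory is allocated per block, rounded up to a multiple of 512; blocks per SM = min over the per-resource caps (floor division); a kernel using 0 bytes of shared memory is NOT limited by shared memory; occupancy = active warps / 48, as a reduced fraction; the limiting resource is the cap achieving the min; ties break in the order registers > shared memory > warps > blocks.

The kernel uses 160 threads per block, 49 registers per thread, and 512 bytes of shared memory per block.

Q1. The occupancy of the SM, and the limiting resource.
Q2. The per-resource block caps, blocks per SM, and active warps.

Answer: occupancy 5/8, limited by registers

registers: 3 blocks
shared memory: 96 blocks
warps: 4 blocks
blocks: 24 blocks

Answer: 3 blocks, 30 active warps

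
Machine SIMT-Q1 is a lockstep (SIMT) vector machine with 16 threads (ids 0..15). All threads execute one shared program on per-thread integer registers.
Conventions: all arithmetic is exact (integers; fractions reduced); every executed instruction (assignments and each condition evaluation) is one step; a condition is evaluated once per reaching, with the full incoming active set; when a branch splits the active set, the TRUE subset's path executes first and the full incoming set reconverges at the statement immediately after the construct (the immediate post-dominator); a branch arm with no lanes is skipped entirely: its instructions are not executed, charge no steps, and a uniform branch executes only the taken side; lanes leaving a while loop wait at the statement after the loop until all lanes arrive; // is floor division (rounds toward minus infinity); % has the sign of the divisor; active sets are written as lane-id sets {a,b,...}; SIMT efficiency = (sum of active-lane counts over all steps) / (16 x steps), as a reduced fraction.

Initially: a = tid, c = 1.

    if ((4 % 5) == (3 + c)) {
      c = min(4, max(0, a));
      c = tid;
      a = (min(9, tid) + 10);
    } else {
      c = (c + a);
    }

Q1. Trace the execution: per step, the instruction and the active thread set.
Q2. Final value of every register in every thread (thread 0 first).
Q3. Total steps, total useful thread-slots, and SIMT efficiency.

step 0: eval ((4 % 5) == (3 + c))    {0,1,2,3,4,5,6,7,8,9,10,11,12,13,14,15}
step 1: c <- min(4, max(0, a))       {0,1,2,3,4,5,6,7,8,9,10,11,12,13,14,15}
step 2: c <- tid                     {0,1,2,3,4,5,6,7,8,9,10,11,12,13,14,15}
step 3: a <- (min(9, tid) + 10)      {0,1,2,3,4,5,6,7,8,9,10,11,12,13,14,15}

Answer: 4 steps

a: 10,11,12,13,14,15,16,17,18,19,19,19,19,19,19,19
c: 0,1,2,3,4,5,6,7,8,9,10,11,12,13,14,15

steps = 4; useful = 64; efficiency = 64/64 = 1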